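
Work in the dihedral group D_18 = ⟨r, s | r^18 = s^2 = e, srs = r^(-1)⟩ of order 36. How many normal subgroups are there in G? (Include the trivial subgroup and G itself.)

G has 45 subgroups. Checking conjugation-invariance by order — order 1: 1/1 normal; order 2: 1/19 normal; order 3: 1/1 normal; order 4: 0/9 normal; order 6: 1/7 normal; order 9: 1/1 normal; order 12: 0/3 normal; order 18: 3/3 normal; order 36: 1/1 normal.
Total normal subgroups: 9.

9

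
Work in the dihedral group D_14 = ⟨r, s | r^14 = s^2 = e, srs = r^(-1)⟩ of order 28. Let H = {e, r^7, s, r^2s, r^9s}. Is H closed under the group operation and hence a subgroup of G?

No

|H| = 5 does not divide |G| = 28, so by Lagrange H is not a subgroup.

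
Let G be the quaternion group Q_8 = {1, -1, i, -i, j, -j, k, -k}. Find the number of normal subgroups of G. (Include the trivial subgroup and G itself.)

G has 6 subgroups. Checking conjugation-invariance by order — order 1: 1/1 normal; order 2: 1/1 normal; order 4: 3/3 normal; order 8: 1/1 normal.
Total normal subgroups: 6.

6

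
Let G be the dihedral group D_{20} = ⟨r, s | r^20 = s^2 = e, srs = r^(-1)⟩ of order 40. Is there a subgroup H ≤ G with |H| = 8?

8 | 40. A subgroup of order 8 is {e, r^5, r^10, r^15, s, r^5s, r^10s, r^15s}.

Yes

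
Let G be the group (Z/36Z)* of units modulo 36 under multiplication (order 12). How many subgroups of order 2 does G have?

3

|G| = 12 and 2 | 12, so subgroups of order 2 are possible by Lagrange.
The subgroups of order 2 are: {1, 17}; {1, 19}; {1, 35}.
So G has 3 subgroups of order 2.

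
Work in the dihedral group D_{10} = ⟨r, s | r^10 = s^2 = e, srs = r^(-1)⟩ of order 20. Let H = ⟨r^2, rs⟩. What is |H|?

10

|⟨r^2⟩| = 5 and |⟨rs⟩| = 2, so |H| is a multiple of lcm(5, 2) = 10 and divides |G| = 20.
Closing under the operation: H = {e, r^2, r^4, r^6, r^8, rs, r^3s, r^5s, r^7s, r^9s}, so |H| = 10.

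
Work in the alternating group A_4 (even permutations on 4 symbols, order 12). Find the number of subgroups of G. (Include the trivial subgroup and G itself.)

10

|G| = 12, so by Lagrange every subgroup order divides 12. Divisors: 1, 2, 3, 4, 6, 12.
Subgroups by order — order 1: 1; order 2: 3; order 3: 4; order 4: 1; order 6: 0; order 12: 1.
Total: 1 + 3 + 4 + 1 + 0 + 1 = 10.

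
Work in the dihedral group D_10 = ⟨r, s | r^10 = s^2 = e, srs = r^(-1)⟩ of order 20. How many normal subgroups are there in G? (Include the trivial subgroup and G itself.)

7

G has 22 subgroups. Checking conjugation-invariance by order — order 1: 1/1 normal; order 2: 1/11 normal; order 4: 0/5 normal; order 5: 1/1 normal; order 10: 3/3 normal; order 20: 1/1 normal.
Total normal subgroups: 7.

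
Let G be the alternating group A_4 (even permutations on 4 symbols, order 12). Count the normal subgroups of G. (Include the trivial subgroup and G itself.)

G has 10 subgroups. Checking conjugation-invariance by order — order 1: 1/1 normal; order 2: 0/3 normal; order 3: 0/4 normal; order 4: 1/1 normal; order 12: 1/1 normal.
Total normal subgroups: 3.

3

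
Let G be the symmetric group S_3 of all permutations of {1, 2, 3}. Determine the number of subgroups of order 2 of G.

3

|G| = 6 and 2 | 6, so subgroups of order 2 are possible by Lagrange.
The subgroups of order 2 are: {e, (1 2)}; {e, (1 3)}; {e, (2 3)}.
So G has 3 subgroups of order 2.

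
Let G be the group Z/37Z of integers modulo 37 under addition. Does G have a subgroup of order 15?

15 does not divide |G| = 37, so by Lagrange no subgroup of order 15 exists.

No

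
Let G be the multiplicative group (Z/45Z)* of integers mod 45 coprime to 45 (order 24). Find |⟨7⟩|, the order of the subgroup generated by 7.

Compute successive powers of 7 mod 45: 7, 4, 28, 16, 22, 19, 43, 31, …; 7^12 ≡ 1 (mod 45).
So |⟨7⟩| = 12.

12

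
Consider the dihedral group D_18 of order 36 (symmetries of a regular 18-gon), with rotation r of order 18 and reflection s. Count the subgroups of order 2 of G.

19

|G| = 36 and 2 | 36, so subgroups of order 2 are possible by Lagrange.
The subgroups of order 2 are: {e, r^10s}; {e, r^11s}; {e, r^12s}; {e, r^13s}; … (19 in all).
So G has 19 subgroups of order 2.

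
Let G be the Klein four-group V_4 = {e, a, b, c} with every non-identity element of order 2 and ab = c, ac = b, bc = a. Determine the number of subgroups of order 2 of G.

|G| = 4 and 2 | 4, so subgroups of order 2 are possible by Lagrange.
The subgroups of order 2 are: {e, a}; {e, b}; {e, c}.
So G has 3 subgroups of order 2.

3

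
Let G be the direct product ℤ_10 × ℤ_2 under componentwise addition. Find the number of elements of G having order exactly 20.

0

An element (a,b) has order lcm(ord(a), ord(b)); count pairs with lcm equal to 20.
Enumerating gives 0 such elements.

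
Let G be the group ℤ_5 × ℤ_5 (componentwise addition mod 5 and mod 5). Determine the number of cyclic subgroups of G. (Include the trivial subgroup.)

7

Each element a generates a cyclic subgroup ⟨a⟩; distinct elements may generate the same one (a cyclic group of order d has φ(d) generators).
Cyclic subgroups by order — order 1: 1; order 5: 6.
Total: 7.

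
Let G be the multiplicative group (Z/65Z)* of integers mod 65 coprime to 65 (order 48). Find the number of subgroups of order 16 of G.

1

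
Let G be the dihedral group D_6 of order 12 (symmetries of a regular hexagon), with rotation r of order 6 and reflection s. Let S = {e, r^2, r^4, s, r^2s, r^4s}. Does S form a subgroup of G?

Yes

|S| = 6 divides |G| = 12, consistent with Lagrange.
S contains the identity, every element's inverse is in S, and S is closed under ·: it is a subgroup.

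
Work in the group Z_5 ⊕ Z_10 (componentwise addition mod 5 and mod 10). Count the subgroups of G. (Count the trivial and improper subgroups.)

16

|G| = 50, so by Lagrange every subgroup order divides 50. Divisors: 1, 2, 5, 10, 25, 50.
Subgroups by order — order 1: 1; order 2: 1; order 5: 6; order 10: 6; order 25: 1; order 50: 1.
Total: 1 + 1 + 6 + 6 + 1 + 1 = 16.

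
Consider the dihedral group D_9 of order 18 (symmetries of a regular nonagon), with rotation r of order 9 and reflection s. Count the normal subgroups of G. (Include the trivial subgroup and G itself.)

4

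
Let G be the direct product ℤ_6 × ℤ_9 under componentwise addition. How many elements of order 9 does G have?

An element (a,b) has order lcm(ord(a), ord(b)); count pairs with lcm equal to 9.
Enumerating gives 18 such elements.

18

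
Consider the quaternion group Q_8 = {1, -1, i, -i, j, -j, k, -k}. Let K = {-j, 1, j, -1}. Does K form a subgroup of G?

Yes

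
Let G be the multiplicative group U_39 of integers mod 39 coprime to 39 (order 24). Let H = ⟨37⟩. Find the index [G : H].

2

|⟨37⟩| = 12 and |G| = 24.
By Lagrange, [G : H] = |G|/|H| = 24/12 = 2.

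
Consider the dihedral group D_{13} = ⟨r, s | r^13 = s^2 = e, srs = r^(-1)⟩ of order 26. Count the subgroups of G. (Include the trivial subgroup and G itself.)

16

|G| = 26, so by Lagrange every subgroup order divides 26. Divisors: 1, 2, 13, 26.
Subgroups by order — order 1: 1; order 2: 13; order 13: 1; order 26: 1.
Total: 1 + 13 + 1 + 1 = 16.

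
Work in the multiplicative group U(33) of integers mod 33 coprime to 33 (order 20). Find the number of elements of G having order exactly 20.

No element of G has order 20 (even though 20 | 20).

0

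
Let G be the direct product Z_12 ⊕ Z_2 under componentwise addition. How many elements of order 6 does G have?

An element (a,b) has order lcm(ord(a), ord(b)); count pairs with lcm equal to 6.
Enumerating gives 6 such elements.

6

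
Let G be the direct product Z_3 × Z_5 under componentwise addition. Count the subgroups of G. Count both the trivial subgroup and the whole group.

4

|G| = 15, so by Lagrange every subgroup order divides 15. Divisors: 1, 3, 5, 15.
Subgroups by order — order 1: 1; order 3: 1; order 5: 1; order 15: 1.
Total: 1 + 1 + 1 + 1 = 4.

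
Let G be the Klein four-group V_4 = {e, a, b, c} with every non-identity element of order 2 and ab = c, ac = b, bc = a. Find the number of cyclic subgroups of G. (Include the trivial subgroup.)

4

A cyclic subgroup of order d is generated by each of its φ(d) elements of order d, so the cyclic subgroups of order d number (#elements of order d)/φ(d).
Cyclic subgroups by order — order 1: 1; order 2: 3.
Total: 4.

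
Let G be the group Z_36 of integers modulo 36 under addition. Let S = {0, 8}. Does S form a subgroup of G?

8 ∈ S but its inverse 28 ∉ S, so S is not a subgroup.

No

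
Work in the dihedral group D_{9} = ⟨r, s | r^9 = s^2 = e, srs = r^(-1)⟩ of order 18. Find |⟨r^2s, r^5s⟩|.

6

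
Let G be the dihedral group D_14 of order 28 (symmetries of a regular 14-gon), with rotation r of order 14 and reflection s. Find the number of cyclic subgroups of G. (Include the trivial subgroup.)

18

Group the elements of G by the cyclic subgroup they generate; each cyclic subgroup of order d accounts for φ(d) elements.
Cyclic subgroups by order — order 1: 1; order 2: 15; order 7: 1; order 14: 1.
Total: 18.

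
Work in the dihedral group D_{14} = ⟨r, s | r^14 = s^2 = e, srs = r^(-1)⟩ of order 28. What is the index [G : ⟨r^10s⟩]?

|⟨r^10s⟩| = 2 and |G| = 28.
By Lagrange, [G : H] = |G|/|H| = 28/2 = 14.

14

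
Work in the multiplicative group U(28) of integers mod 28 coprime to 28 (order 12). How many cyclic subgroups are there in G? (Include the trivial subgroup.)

8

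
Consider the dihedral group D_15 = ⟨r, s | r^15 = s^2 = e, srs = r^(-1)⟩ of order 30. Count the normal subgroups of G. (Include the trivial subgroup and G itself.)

5

G has 28 subgroups. Checking conjugation-invariance by order — order 1: 1/1 normal; order 2: 0/15 normal; order 3: 1/1 normal; order 5: 1/1 normal; order 6: 0/5 normal; order 10: 0/3 normal; order 15: 1/1 normal; order 30: 1/1 normal.
Total normal subgroups: 5.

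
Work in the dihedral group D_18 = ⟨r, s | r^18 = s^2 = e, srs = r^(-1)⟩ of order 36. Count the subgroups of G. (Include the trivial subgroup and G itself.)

|G| = 36, so by Lagrange every subgroup order divides 36. Divisors: 1, 2, 3, 4, 6, 9, 12, 18, 36.
Subgroups by order — order 1: 1; order 2: 19; order 3: 1; order 4: 9; order 6: 7; order 9: 1; order 12: 3; order 18: 3; order 36: 1.
Total: 1 + 19 + 1 + 9 + 7 + 1 + 3 + 3 + 1 = 45.

45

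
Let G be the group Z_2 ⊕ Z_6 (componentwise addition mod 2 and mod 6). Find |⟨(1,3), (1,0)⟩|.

4

|⟨(1,3)⟩| = 2 and |⟨(1,0)⟩| = 2, so |H| is a multiple of lcm(2, 2) = 2 and divides |G| = 12.
Closing under the operation: H = {(0,0), (0,3), (1,0), (1,3)}, so |H| = 4.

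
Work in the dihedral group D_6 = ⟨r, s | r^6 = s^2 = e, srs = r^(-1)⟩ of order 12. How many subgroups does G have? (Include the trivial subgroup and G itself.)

|G| = 12, so by Lagrange every subgroup order divides 12. Divisors: 1, 2, 3, 4, 6, 12.
Subgroups by order — order 1: 1; order 2: 7; order 3: 1; order 4: 3; order 6: 3; order 12: 1.
Total: 1 + 7 + 1 + 3 + 3 + 1 = 16.

16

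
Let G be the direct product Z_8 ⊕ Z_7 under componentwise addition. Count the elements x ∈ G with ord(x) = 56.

24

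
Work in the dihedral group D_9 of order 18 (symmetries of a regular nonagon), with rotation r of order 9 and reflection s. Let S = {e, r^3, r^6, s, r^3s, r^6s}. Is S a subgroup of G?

|S| = 6 divides |G| = 18, consistent with Lagrange.
S contains the identity, every element's inverse is in S, and S is closed under ·: it is a subgroup.

Yes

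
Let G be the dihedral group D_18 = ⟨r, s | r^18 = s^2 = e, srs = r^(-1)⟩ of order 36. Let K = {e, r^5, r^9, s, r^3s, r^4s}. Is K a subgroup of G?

No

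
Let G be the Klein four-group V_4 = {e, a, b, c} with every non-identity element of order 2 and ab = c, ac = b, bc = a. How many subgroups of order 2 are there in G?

|G| = 4 and 2 | 4, so subgroups of order 2 are possible by Lagrange.
The subgroups of order 2 are: {e, a}; {e, b}; {e, c}.
So G has 3 subgroups of order 2.

3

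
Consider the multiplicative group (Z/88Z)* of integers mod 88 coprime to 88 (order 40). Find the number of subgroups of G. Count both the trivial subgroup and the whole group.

32

|G| = 40, so by Lagrange every subgroup order divides 40. Divisors: 1, 2, 4, 5, 8, 10, 20, 40.
Subgroups by order — order 1: 1; order 2: 7; order 4: 7; order 5: 1; order 8: 1; order 10: 7; order 20: 7; order 40: 1.
Total: 1 + 7 + 7 + 1 + 1 + 7 + 7 + 1 = 32.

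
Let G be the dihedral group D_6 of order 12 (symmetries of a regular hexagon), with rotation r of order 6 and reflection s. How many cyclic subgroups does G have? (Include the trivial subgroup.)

10

A cyclic subgroup of order d is generated by each of its φ(d) elements of order d, so the cyclic subgroups of order d number (#elements of order d)/φ(d).
Cyclic subgroups by order — order 1: 1; order 2: 7; order 3: 1; order 6: 1.
Total: 10.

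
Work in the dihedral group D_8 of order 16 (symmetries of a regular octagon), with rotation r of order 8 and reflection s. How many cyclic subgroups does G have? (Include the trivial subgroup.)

12

Each element a generates a cyclic subgroup ⟨a⟩; distinct elements may generate the same one (a cyclic group of order d has φ(d) generators).
Cyclic subgroups by order — order 1: 1; order 2: 9; order 4: 1; order 8: 1.
Total: 12.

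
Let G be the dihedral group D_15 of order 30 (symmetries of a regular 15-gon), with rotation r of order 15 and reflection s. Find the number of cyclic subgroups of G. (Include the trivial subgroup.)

19

Each element a generates a cyclic subgroup ⟨a⟩; distinct elements may generate the same one (a cyclic group of order d has φ(d) generators).
Cyclic subgroups by order — order 1: 1; order 2: 15; order 3: 1; order 5: 1; order 15: 1.
Total: 19.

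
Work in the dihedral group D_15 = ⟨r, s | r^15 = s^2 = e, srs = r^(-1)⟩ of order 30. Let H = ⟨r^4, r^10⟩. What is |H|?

|⟨r^4⟩| = 15 and |⟨r^10⟩| = 3, so |H| is a multiple of lcm(15, 3) = 15 and divides |G| = 30.
Closing under the operation: H = {e, r, r^2, r^3, r^4, r^5, r^6, r^7, r^8, r^9, r^10, r^11, r^12, r^13, r^14}, so |H| = 15.

15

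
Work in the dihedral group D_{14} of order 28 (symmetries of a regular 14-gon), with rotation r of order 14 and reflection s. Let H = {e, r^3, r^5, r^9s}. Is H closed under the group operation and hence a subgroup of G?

r^5 ∈ H but its inverse r^9 ∉ H, so H is not a subgroup.

No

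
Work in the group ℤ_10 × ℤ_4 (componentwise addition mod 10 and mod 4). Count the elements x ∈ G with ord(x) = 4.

4

An element (a,b) has order lcm(ord(a), ord(b)); count pairs with lcm equal to 4.
Enumerating gives 4 such elements.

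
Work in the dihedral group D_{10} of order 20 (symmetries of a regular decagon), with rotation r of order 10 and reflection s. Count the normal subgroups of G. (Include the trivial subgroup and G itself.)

7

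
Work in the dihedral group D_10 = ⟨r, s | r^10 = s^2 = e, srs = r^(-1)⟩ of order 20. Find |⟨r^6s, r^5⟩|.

4

|⟨r^6s⟩| = 2 and |⟨r^5⟩| = 2, so |H| is a multiple of lcm(2, 2) = 2 and divides |G| = 20.
Closing under the operation: H = {e, r^5, rs, r^6s}, so |H| = 4.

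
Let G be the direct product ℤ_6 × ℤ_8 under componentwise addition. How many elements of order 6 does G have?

6

An element (a,b) has order lcm(ord(a), ord(b)); count pairs with lcm equal to 6.
Enumerating gives 6 such elements.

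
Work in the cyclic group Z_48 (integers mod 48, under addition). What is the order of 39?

16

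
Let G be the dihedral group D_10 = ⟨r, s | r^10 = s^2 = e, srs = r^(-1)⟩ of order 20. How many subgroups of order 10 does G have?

3

|G| = 20 and 10 | 20, so subgroups of order 10 are possible by Lagrange.
The subgroups of order 10 are: {e, r, r^2, r^3, r^4, r^5, r^6, r^7, r^8, r^9}; {e, r^2, r^4, r^6, r^8, s, r^2s, r^4s, r^6s, r^8s}; {e, r^2, r^4, r^6, r^8, rs, r^3s, r^5s, r^7s, r^9s}.
So G has 3 subgroups of order 10.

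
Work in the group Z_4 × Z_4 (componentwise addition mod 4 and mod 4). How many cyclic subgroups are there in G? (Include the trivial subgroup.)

A cyclic subgroup of order d is generated by each of its φ(d) elements of order d, so the cyclic subgroups of order d number (#elements of order d)/φ(d).
Cyclic subgroups by order — order 1: 1; order 2: 3; order 4: 6.
Total: 10.

10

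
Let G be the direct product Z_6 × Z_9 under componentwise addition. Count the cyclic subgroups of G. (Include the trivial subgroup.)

16

Each element a generates a cyclic subgroup ⟨a⟩; distinct elements may generate the same one (a cyclic group of order d has φ(d) generators).
Cyclic subgroups by order — order 1: 1; order 2: 1; order 3: 4; order 6: 4; order 9: 3; order 18: 3.
Total: 16.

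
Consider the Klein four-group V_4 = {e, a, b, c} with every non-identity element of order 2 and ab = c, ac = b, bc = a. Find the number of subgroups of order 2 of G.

3

|G| = 4 and 2 | 4, so subgroups of order 2 are possible by Lagrange.
The subgroups of order 2 are: {e, a}; {e, b}; {e, c}.
So G has 3 subgroups of order 2.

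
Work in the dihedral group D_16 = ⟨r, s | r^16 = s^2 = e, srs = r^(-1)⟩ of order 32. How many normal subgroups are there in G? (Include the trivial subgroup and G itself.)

G has 36 subgroups. Checking conjugation-invariance by order — order 1: 1/1 normal; order 2: 1/17 normal; order 4: 1/9 normal; order 8: 1/5 normal; order 16: 3/3 normal; order 32: 1/1 normal.
Total normal subgroups: 8.

8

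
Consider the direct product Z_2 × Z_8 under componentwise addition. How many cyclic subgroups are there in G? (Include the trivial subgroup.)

8

Each element a generates a cyclic subgroup ⟨a⟩; distinct elements may generate the same one (a cyclic group of order d has φ(d) generators).
Cyclic subgroups by order — order 1: 1; order 2: 3; order 4: 2; order 8: 2.
Total: 8.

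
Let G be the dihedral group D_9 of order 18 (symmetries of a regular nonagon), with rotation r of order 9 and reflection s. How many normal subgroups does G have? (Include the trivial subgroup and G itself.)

G has 16 subgroups. Checking conjugation-invariance by order — order 1: 1/1 normal; order 2: 0/9 normal; order 3: 1/1 normal; order 6: 0/3 normal; order 9: 1/1 normal; order 18: 1/1 normal.
Total normal subgroups: 4.

4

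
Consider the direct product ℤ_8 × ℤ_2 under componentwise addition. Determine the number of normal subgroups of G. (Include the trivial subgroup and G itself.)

G is abelian, so every subgroup is normal.
G has 11 subgroups in total, hence 11 normal subgroups.

11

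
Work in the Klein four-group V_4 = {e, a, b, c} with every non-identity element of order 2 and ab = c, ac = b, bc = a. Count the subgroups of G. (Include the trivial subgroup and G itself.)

5

|G| = 4, so by Lagrange every subgroup order divides 4. Divisors: 1, 2, 4.
Subgroups by order — order 1: 1; order 2: 3; order 4: 1.
Total: 1 + 3 + 1 = 5.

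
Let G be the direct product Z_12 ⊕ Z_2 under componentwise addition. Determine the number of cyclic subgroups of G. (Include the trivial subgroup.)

12

Group the elements of G by the cyclic subgroup they generate; each cyclic subgroup of order d accounts for φ(d) elements.
Cyclic subgroups by order — order 1: 1; order 2: 3; order 3: 1; order 4: 2; order 6: 3; order 12: 2.
Total: 12.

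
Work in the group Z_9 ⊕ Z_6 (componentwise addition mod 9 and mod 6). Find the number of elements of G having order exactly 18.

An element (a,b) has order lcm(ord(a), ord(b)); count pairs with lcm equal to 18.
Enumerating gives 18 such elements.

18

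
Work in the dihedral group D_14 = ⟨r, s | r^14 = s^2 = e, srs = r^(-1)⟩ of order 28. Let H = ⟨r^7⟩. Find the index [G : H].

14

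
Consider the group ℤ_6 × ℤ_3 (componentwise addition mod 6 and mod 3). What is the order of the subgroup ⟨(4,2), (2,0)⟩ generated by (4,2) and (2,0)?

|⟨(4,2)⟩| = 3 and |⟨(2,0)⟩| = 3, so |H| is a multiple of lcm(3, 3) = 3 and divides |G| = 18.
Closing under the operation: H = {(0,0), (0,1), (0,2), (2,0), (2,1), (2,2), (4,0), (4,1), (4,2)}, so |H| = 9.

9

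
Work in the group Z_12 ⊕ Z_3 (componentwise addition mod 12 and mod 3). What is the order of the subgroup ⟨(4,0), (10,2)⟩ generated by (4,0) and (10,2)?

|⟨(4,0)⟩| = 3 and |⟨(10,2)⟩| = 6, so |H| is a multiple of lcm(3, 6) = 6 and divides |G| = 36.
Closing under the operation: H = {(0,0), (0,1), (0,2), (2,0), (2,1), (2,2), (4,0), (4,1), (4,2), (6,0), (6,1), (6,2), (8,0), (8,1), (8,2), (10,0), (10,1), (10,2)}, so |H| = 18.

18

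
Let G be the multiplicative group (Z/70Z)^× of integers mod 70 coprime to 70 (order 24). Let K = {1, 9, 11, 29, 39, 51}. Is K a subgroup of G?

Yes

|K| = 6 divides |G| = 24, consistent with Lagrange.
K contains the identity, every element's inverse is in K, and K is closed under ·: it is a subgroup.
In fact K = ⟨39⟩.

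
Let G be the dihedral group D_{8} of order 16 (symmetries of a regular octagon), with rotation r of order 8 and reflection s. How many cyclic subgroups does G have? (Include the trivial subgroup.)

12

A cyclic subgroup of order d is generated by each of its φ(d) elements of order d, so the cyclic subgroups of order d number (#elements of order d)/φ(d).
Cyclic subgroups by order — order 1: 1; order 2: 9; order 4: 1; order 8: 1.
Total: 12.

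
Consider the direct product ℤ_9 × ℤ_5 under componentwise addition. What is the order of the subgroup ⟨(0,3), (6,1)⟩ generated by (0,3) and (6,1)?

|⟨(0,3)⟩| = 5 and |⟨(6,1)⟩| = 15, so |H| is a multiple of lcm(5, 15) = 15 and divides |G| = 45.
Closing under the operation: H = {(0,0), (0,1), (0,2), (0,3), (0,4), (3,0), (3,1), (3,2), (3,3), (3,4), (6,0), (6,1), (6,2), (6,3), (6,4)}, so |H| = 15.

15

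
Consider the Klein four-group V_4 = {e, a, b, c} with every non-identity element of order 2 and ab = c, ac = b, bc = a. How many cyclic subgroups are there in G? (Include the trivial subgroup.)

Each element a generates a cyclic subgroup ⟨a⟩; distinct elements may generate the same one (a cyclic group of order d has φ(d) generators).
Cyclic subgroups by order — order 1: 1; order 2: 3.
Total: 4.

4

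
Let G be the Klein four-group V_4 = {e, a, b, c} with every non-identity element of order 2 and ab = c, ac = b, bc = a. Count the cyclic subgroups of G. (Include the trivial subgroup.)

4

Each element a generates a cyclic subgroup ⟨a⟩; distinct elements may generate the same one (a cyclic group of order d has φ(d) generators).
Cyclic subgroups by order — order 1: 1; order 2: 3.
Total: 4.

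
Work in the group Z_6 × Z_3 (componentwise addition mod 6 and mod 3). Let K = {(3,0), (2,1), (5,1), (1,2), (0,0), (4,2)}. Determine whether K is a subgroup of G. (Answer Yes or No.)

|K| = 6 divides |G| = 18, consistent with Lagrange.
K contains the identity, every element's inverse is in K, and K is closed under +: it is a subgroup.
In fact K = ⟨(1,2)⟩.

Yes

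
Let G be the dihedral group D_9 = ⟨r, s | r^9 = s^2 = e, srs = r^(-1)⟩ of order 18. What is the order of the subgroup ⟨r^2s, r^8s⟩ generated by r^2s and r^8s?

|⟨r^2s⟩| = 2 and |⟨r^8s⟩| = 2, so |H| is a multiple of lcm(2, 2) = 2 and divides |G| = 18.
Closing under the operation: H = {e, r^3, r^6, r^2s, r^5s, r^8s}, so |H| = 6.

6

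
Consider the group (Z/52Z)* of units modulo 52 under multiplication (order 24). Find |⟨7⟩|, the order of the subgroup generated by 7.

12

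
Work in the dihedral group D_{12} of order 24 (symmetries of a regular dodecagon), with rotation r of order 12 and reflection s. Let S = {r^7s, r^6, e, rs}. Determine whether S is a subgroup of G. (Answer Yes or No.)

Yes

|S| = 4 divides |G| = 24, consistent with Lagrange.
S contains the identity, every element's inverse is in S, and S is closed under ·: it is a subgroup.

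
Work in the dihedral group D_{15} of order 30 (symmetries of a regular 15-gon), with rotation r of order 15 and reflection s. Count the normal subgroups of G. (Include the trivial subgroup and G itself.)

5

G has 28 subgroups. Checking conjugation-invariance by order — order 1: 1/1 normal; order 2: 0/15 normal; order 3: 1/1 normal; order 5: 1/1 normal; order 6: 0/5 normal; order 10: 0/3 normal; order 15: 1/1 normal; order 30: 1/1 normal.
Total normal subgroups: 5.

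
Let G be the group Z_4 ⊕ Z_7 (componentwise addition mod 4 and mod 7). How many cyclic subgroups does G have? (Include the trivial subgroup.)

6

A cyclic subgroup of order d is generated by each of its φ(d) elements of order d, so the cyclic subgroups of order d number (#elements of order d)/φ(d).
Cyclic subgroups by order — order 1: 1; order 2: 1; order 4: 1; order 7: 1; order 14: 1; order 28: 1.
Total: 6.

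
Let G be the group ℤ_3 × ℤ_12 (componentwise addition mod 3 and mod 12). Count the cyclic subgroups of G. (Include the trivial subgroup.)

15

A cyclic subgroup of order d is generated by each of its φ(d) elements of order d, so the cyclic subgroups of order d number (#elements of order d)/φ(d).
Cyclic subgroups by order — order 1: 1; order 2: 1; order 3: 4; order 4: 1; order 6: 4; order 12: 4.
Total: 15.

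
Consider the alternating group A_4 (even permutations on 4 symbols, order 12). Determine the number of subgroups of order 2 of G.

|G| = 12 and 2 | 12, so subgroups of order 2 are possible by Lagrange.
The subgroups of order 2 are: {e, (1 2)(3 4)}; {e, (1 3)(2 4)}; {e, (1 4)(2 3)}.
So G has 3 subgroups of order 2.

3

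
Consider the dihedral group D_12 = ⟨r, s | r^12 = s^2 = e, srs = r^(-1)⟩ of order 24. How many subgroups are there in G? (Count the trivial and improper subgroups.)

34

|G| = 24, so by Lagrange every subgroup order divides 24. Divisors: 1, 2, 3, 4, 6, 8, 12, 24.
Subgroups by order — order 1: 1; order 2: 13; order 3: 1; order 4: 7; order 6: 5; order 8: 3; order 12: 3; order 24: 1.
Total: 1 + 13 + 1 + 7 + 5 + 3 + 3 + 1 = 34.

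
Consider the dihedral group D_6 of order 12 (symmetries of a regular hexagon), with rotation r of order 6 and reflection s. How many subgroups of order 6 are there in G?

|G| = 12 and 6 | 12, so subgroups of order 6 are possible by Lagrange.
The subgroups of order 6 are: {e, r, r^2, r^3, r^4, r^5}; {e, r^2, r^4, s, r^2s, r^4s}; {e, r^2, r^4, rs, r^3s, r^5s}.
So G has 3 subgroups of order 6.

3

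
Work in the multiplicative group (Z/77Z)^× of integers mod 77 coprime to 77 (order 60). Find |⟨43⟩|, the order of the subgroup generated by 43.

Compute successive powers of 43 mod 77: 43, 1; 43^2 ≡ 1 (mod 77).
So |⟨43⟩| = 2.

2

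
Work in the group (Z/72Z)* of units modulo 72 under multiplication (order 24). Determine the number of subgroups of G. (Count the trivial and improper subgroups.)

32

|G| = 24, so by Lagrange every subgroup order divides 24. Divisors: 1, 2, 3, 4, 6, 8, 12, 24.
Subgroups by order — order 1: 1; order 2: 7; order 3: 1; order 4: 7; order 6: 7; order 8: 1; order 12: 7; order 24: 1.
Total: 1 + 7 + 1 + 7 + 7 + 1 + 7 + 1 = 32.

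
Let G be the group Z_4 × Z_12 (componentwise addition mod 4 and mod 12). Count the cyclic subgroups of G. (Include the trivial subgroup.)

20

Each element a generates a cyclic subgroup ⟨a⟩; distinct elements may generate the same one (a cyclic group of order d has φ(d) generators).
Cyclic subgroups by order — order 1: 1; order 2: 3; order 3: 1; order 4: 6; order 6: 3; order 12: 6.
Total: 20.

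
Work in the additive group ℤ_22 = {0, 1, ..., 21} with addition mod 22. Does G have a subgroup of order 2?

Yes

2 | 22. A subgroup of order 2 is {0, 11}.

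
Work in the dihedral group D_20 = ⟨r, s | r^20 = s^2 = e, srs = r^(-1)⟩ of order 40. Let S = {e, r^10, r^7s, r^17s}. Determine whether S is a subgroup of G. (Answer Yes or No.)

Yes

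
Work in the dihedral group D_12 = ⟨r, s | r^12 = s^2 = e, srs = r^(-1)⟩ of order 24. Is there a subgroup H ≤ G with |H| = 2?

2 | 24. A subgroup of order 2 is {e, r^10s}.

Yes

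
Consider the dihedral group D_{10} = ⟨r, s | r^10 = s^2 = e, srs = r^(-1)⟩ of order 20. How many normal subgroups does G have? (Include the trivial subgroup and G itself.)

7

G has 22 subgroups. Checking conjugation-invariance by order — order 1: 1/1 normal; order 2: 1/11 normal; order 4: 0/5 normal; order 5: 1/1 normal; order 10: 3/3 normal; order 20: 1/1 normal.
Total normal subgroups: 7.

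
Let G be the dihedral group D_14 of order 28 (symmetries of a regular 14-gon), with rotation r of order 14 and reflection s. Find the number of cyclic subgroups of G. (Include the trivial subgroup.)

18

A cyclic subgroup of order d is generated by each of its φ(d) elements of order d, so the cyclic subgroups of order d number (#elements of order d)/φ(d).
Cyclic subgroups by order — order 1: 1; order 2: 15; order 7: 1; order 14: 1.
Total: 18.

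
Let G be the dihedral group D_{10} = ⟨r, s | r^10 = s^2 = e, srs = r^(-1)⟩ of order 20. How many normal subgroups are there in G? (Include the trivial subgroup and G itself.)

G has 22 subgroups. Checking conjugation-invariance by order — order 1: 1/1 normal; order 2: 1/11 normal; order 4: 0/5 normal; order 5: 1/1 normal; order 10: 3/3 normal; order 20: 1/1 normal.
Total normal subgroups: 7.

7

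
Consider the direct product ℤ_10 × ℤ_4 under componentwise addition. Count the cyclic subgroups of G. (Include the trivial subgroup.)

A cyclic subgroup of order d is generated by each of its φ(d) elements of order d, so the cyclic subgroups of order d number (#elements of order d)/φ(d).
Cyclic subgroups by order — order 1: 1; order 2: 3; order 4: 2; order 5: 1; order 10: 3; order 20: 2.
Total: 12.

12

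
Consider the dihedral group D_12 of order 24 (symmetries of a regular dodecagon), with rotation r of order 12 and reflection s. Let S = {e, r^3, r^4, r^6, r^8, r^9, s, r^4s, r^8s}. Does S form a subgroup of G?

No

|S| = 9 does not divide |G| = 24, so by Lagrange S is not a subgroup.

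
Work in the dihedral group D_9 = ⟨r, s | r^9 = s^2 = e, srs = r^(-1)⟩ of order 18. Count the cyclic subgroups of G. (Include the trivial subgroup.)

12

Group the elements of G by the cyclic subgroup they generate; each cyclic subgroup of order d accounts for φ(d) elements.
Cyclic subgroups by order — order 1: 1; order 2: 9; order 3: 1; order 9: 1.
Total: 12.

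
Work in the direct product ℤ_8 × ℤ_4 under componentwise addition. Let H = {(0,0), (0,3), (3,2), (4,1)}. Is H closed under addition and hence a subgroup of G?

No

(3,2) ∈ H but its inverse (5,2) ∉ H, so H is not a subgroup.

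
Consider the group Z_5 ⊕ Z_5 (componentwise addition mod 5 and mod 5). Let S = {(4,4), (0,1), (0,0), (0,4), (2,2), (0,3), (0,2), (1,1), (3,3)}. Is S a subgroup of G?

No

|S| = 9 does not divide |G| = 25, so by Lagrange S is not a subgroup.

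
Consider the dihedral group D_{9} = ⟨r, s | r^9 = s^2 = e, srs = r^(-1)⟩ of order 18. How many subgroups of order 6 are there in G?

3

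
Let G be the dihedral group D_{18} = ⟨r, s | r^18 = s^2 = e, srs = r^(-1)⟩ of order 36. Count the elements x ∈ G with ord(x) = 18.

6

The elements of order 18 are: r, r^5, r^7, r^11, r^13, r^17.
That's 6.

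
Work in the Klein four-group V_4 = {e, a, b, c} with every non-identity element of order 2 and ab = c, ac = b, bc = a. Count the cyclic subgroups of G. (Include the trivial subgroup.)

4

Group the elements of G by the cyclic subgroup they generate; each cyclic subgroup of order d accounts for φ(d) elements.
Cyclic subgroups by order — order 1: 1; order 2: 3.
Total: 4.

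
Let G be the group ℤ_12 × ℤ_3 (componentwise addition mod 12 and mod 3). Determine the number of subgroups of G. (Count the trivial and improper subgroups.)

18

|G| = 36, so by Lagrange every subgroup order divides 36. Divisors: 1, 2, 3, 4, 6, 9, 12, 18, 36.
Subgroups by order — order 1: 1; order 2: 1; order 3: 4; order 4: 1; order 6: 4; order 9: 1; order 12: 4; order 18: 1; order 36: 1.
Total: 1 + 1 + 4 + 1 + 4 + 1 + 4 + 1 + 1 = 18.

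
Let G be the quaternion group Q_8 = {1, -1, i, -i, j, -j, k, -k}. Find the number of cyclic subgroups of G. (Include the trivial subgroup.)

Each element a generates a cyclic subgroup ⟨a⟩; distinct elements may generate the same one (a cyclic group of order d has φ(d) generators).
Cyclic subgroups by order — order 1: 1; order 2: 1; order 4: 3.
Total: 5.

5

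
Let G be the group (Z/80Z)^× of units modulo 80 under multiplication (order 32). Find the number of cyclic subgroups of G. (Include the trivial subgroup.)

20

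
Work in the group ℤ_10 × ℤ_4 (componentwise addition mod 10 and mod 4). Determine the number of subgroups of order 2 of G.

|G| = 40 and 2 | 40, so subgroups of order 2 are possible by Lagrange.
The subgroups of order 2 are: {(0,0), (0,2)}; {(0,0), (5,0)}; {(0,0), (5,2)}.
So G has 3 subgroups of order 2.

3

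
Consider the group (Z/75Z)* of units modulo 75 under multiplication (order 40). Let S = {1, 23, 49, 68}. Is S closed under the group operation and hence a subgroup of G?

68 ∈ S but its inverse 32 ∉ S, so S is not a subgroup.

No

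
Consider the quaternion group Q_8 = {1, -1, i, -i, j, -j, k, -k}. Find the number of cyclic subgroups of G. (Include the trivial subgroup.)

5

Group the elements of G by the cyclic subgroup they generate; each cyclic subgroup of order d accounts for φ(d) elements.
Cyclic subgroups by order — order 1: 1; order 2: 1; order 4: 3.
Total: 5.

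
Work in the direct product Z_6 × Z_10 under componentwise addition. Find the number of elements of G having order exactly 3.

2

An element (a,b) has order lcm(ord(a), ord(b)); count pairs with lcm equal to 3.
Enumerating gives 2 such elements.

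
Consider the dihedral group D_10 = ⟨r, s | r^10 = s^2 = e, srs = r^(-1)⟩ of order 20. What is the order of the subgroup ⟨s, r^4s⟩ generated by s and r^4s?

10

|⟨s⟩| = 2 and |⟨r^4s⟩| = 2, so |H| is a multiple of lcm(2, 2) = 2 and divides |G| = 20.
Closing under the operation: H = {e, r^2, r^4, r^6, r^8, s, r^2s, r^4s, r^6s, r^8s}, so |H| = 10.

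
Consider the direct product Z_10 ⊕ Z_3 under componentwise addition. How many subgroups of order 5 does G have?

1

|G| = 30 and 5 | 30, so subgroups of order 5 are possible by Lagrange.
The subgroups of order 5 are: {(0,0), (2,0), (4,0), (6,0), (8,0)}.
So G has 1 subgroup of order 5.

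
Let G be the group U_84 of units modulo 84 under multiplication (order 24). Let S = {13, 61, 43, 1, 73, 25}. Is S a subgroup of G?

25 ∈ S but its inverse 37 ∉ S, so S is not a subgroup.

No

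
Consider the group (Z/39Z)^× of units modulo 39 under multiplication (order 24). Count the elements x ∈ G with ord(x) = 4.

The elements of order 4 are: 5, 8, 31, 34.
That's 4.

4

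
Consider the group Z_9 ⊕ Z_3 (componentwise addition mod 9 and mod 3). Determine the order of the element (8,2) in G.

The order of (8,2) in Z_9 × Z_3 is lcm(ord(8) in Z_9, ord(2) in Z_3).
ord(8) = 9 and ord(2) = 3, so |⟨(8,2)⟩| = lcm(9, 3) = 9.

9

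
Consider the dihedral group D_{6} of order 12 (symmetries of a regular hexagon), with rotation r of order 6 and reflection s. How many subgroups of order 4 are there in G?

3

|G| = 12 and 4 | 12, so subgroups of order 4 are possible by Lagrange.
The subgroups of order 4 are: {e, r^3, r^2s, r^5s}; {e, r^3, s, r^3s}; {e, r^3, rs, r^4s}.
So G has 3 subgroups of order 4.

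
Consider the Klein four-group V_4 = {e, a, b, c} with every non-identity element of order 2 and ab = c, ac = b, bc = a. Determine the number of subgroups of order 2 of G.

3

|G| = 4 and 2 | 4, so subgroups of order 2 are possible by Lagrange.
The subgroups of order 2 are: {e, a}; {e, b}; {e, c}.
So G has 3 subgroups of order 2.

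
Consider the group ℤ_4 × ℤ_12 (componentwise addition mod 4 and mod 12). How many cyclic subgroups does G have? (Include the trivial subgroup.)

20

A cyclic subgroup of order d is generated by each of its φ(d) elements of order d, so the cyclic subgroups of order d number (#elements of order d)/φ(d).
Cyclic subgroups by order — order 1: 1; order 2: 3; order 3: 1; order 4: 6; order 6: 3; order 12: 6.
Total: 20.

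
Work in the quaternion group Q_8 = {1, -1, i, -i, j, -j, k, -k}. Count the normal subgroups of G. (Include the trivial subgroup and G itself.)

G has 6 subgroups. Checking conjugation-invariance by order — order 1: 1/1 normal; order 2: 1/1 normal; order 4: 3/3 normal; order 8: 1/1 normal.
Total normal subgroups: 6.

6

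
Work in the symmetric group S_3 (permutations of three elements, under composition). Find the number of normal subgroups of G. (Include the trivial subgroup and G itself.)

3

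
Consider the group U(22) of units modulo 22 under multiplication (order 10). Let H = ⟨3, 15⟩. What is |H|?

5

|⟨3⟩| = 5 and |⟨15⟩| = 5, so |H| is a multiple of lcm(5, 5) = 5 and divides |G| = 10.
Closing under the operation: H = {1, 3, 5, 9, 15}, so |H| = 5.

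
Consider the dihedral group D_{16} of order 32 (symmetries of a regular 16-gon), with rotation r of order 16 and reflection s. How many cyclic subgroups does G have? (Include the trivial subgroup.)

21

Group the elements of G by the cyclic subgroup they generate; each cyclic subgroup of order d accounts for φ(d) elements.
Cyclic subgroups by order — order 1: 1; order 2: 17; order 4: 1; order 8: 1; order 16: 1.
Total: 21.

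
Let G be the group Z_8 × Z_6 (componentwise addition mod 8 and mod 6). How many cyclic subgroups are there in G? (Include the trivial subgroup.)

16

A cyclic subgroup of order d is generated by each of its φ(d) elements of order d, so the cyclic subgroups of order d number (#elements of order d)/φ(d).
Cyclic subgroups by order — order 1: 1; order 2: 3; order 3: 1; order 4: 2; order 6: 3; order 8: 2; order 12: 2; order 24: 2.
Total: 16.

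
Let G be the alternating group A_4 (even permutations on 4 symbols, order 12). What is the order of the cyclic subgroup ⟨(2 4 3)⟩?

3

Computing powers of (2 4 3): the smallest k with ((2 4 3))^k = e is k = 3.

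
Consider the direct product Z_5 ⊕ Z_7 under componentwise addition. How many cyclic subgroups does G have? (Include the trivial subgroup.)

A cyclic subgroup of order d is generated by each of its φ(d) elements of order d, so the cyclic subgroups of order d number (#elements of order d)/φ(d).
Cyclic subgroups by order — order 1: 1; order 5: 1; order 7: 1; order 35: 1.
Total: 4.

4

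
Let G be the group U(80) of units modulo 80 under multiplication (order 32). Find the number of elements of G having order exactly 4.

Enumerating element orders in G gives 24 elements of order 4.

24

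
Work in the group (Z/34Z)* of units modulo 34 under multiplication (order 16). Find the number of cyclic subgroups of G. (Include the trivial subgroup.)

5

Group the elements of G by the cyclic subgroup they generate; each cyclic subgroup of order d accounts for φ(d) elements.
Cyclic subgroups by order — order 1: 1; order 2: 1; order 4: 1; order 8: 1; order 16: 1.
Total: 5.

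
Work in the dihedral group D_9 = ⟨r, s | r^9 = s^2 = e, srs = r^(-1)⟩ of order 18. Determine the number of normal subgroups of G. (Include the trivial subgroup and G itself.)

4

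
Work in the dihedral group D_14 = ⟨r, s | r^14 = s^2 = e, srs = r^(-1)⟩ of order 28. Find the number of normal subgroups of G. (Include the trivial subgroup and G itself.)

7

G has 28 subgroups. Checking conjugation-invariance by order — order 1: 1/1 normal; order 2: 1/15 normal; order 4: 0/7 normal; order 7: 1/1 normal; order 14: 3/3 normal; order 28: 1/1 normal.
Total normal subgroups: 7.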